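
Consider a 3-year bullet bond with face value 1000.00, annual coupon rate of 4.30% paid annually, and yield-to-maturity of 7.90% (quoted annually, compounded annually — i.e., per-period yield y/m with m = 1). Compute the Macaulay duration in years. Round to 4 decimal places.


Coupon per period c = face * coupon_rate / m = 43.000000
Periods per year m = 1; per-period yield y/m = 0.079000
Number of cashflows N = 3
Cashflows (t years, CF_t, discount factor 1/(1+y/m)^(m*t), PV):
  t = 1.0000: CF_t = 43.000000, DF = 0.926784, PV = 39.851715
  t = 2.0000: CF_t = 43.000000, DF = 0.858929, PV = 36.933934
  t = 3.0000: CF_t = 1043.000000, DF = 0.796041, PV = 830.271201
Price P = sum_t PV_t = 907.056850
Macaulay numerator sum_t t * PV_t:
  t * PV_t at t = 1.0000: 39.851715
  t * PV_t at t = 2.0000: 73.867868
  t * PV_t at t = 3.0000: 2490.813604
Macaulay duration D = (sum_t t * PV_t) / P = 2604.533187 / 907.056850 = 2.871411

Answer: Macaulay duration = 2.8714 years


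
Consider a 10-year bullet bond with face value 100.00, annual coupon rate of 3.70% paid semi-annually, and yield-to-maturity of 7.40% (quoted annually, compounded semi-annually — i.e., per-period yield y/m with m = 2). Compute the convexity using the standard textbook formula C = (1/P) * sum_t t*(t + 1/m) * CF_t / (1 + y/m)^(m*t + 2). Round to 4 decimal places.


Answer: Convexity = 74.0266

Derivation:
Coupon per period c = face * coupon_rate / m = 1.850000
Periods per year m = 2; per-period yield y/m = 0.037000
Number of cashflows N = 20
Cashflows (t years, CF_t, discount factor 1/(1+y/m)^(m*t), PV):
  t = 0.5000: CF_t = 1.850000, DF = 0.964320, PV = 1.783992
  t = 1.0000: CF_t = 1.850000, DF = 0.929913, PV = 1.720340
  t = 1.5000: CF_t = 1.850000, DF = 0.896734, PV = 1.658958
  t = 2.0000: CF_t = 1.850000, DF = 0.864739, PV = 1.599767
  t = 2.5000: CF_t = 1.850000, DF = 0.833885, PV = 1.542687
  t = 3.0000: CF_t = 1.850000, DF = 0.804132, PV = 1.487645
  t = 3.5000: CF_t = 1.850000, DF = 0.775441, PV = 1.434566
  t = 4.0000: CF_t = 1.850000, DF = 0.747773, PV = 1.383381
  t = 4.5000: CF_t = 1.850000, DF = 0.721093, PV = 1.334022
  t = 5.0000: CF_t = 1.850000, DF = 0.695364, PV = 1.286424
  t = 5.5000: CF_t = 1.850000, DF = 0.670554, PV = 1.240525
  t = 6.0000: CF_t = 1.850000, DF = 0.646629, PV = 1.196263
  t = 6.5000: CF_t = 1.850000, DF = 0.623557, PV = 1.153580
  t = 7.0000: CF_t = 1.850000, DF = 0.601309, PV = 1.112421
  t = 7.5000: CF_t = 1.850000, DF = 0.579854, PV = 1.072730
  t = 8.0000: CF_t = 1.850000, DF = 0.559165, PV = 1.034455
  t = 8.5000: CF_t = 1.850000, DF = 0.539214, PV = 0.997546
  t = 9.0000: CF_t = 1.850000, DF = 0.519975, PV = 0.961954
  t = 9.5000: CF_t = 1.850000, DF = 0.501422, PV = 0.927631
  t = 10.0000: CF_t = 101.850000, DF = 0.483532, PV = 49.247695
Price P = sum_t PV_t = 74.176581
Convexity numerator sum_t t*(t + 1/m) * CF_t / (1+y/m)^(m*t + 2):
  t = 0.5000: term = 0.829479
  t = 1.0000: term = 2.399650
  t = 1.5000: term = 4.628062
  t = 2.0000: term = 7.438223
  t = 2.5000: term = 10.759243
  t = 3.0000: term = 14.525496
  t = 3.5000: term = 18.676305
  t = 4.0000: term = 23.155634
  t = 4.5000: term = 27.911805
  t = 5.0000: term = 32.897231
  t = 5.5000: term = 38.068156
  t = 6.0000: term = 43.384415
  t = 6.5000: term = 48.809210
  t = 7.0000: term = 54.308890
  t = 7.5000: term = 59.852751
  t = 8.0000: term = 65.412843
  t = 8.5000: term = 70.963788
  t = 9.0000: term = 76.482613
  t = 9.5000: term = 81.948583
  t = 10.0000: term = 4808.589368
Convexity = (1/P) * sum = 5491.041746 / 74.176581 = 74.026623


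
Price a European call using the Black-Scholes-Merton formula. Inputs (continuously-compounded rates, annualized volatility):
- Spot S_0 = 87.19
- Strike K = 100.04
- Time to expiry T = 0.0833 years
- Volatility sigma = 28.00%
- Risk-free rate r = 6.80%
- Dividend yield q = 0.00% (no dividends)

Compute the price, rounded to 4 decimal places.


d1 = (ln(S/K) + (r - q + 0.5*sigma^2) * T) / (sigma * sqrt(T)) = -1.59072064
d2 = d1 - sigma * sqrt(T) = -1.67153351
exp(-rT) = 0.99435161; exp(-qT) = 1.00000000
C = S_0 * exp(-qT) * N(d1) - K * exp(-rT) * N(d2)
N(d1) = 0.05583623; N(d2) = 0.04730817
C = 87.1900 * 1.00000000 * 0.05583623 - 100.0400 * 0.99435161 * 0.04730817 = 0.1624

Answer: Price = 0.1624


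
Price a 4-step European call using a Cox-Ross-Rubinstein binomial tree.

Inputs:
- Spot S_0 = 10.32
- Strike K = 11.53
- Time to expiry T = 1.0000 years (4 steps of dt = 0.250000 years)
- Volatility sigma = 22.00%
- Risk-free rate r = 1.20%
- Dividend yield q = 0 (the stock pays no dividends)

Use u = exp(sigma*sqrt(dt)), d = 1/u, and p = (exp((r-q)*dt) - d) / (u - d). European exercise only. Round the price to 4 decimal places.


dt = T/N = 0.250000
u = exp(sigma*sqrt(dt)) = 1.116278; d = 1/u = 0.895834
p = (exp((r-q)*dt) - d) / (u - d) = 0.486157
Discount per step: exp(-r*dt) = 0.997004
Stock lattice S(k, i) with i counting down-moves:
  k=0: S(0,0) = 10.3200
  k=1: S(1,0) = 11.5200; S(1,1) = 9.2450
  k=2: S(2,0) = 12.8595; S(2,1) = 10.3200; S(2,2) = 8.2820
  k=3: S(3,0) = 14.3548; S(3,1) = 11.5200; S(3,2) = 9.2450; S(3,3) = 7.4193
  k=4: S(4,0) = 16.0239; S(4,1) = 12.8595; S(4,2) = 10.3200; S(4,3) = 8.2820; S(4,4) = 6.6465
Terminal payoffs V(N, i) = max(S_T - K, 0):
  V(4,0) = 4.493938; V(4,1) = 1.329512; V(4,2) = 0.000000; V(4,3) = 0.000000; V(4,4) = 0.000000
Backward induction: V(k, i) = exp(-r*dt) * [p * V(k+1, i) + (1-p) * V(k+1, i+1)].
  V(3,0) = exp(-r*dt) * [p*4.493938 + (1-p)*1.329512] = 2.859329
  V(3,1) = exp(-r*dt) * [p*1.329512 + (1-p)*0.000000] = 0.644415
  V(3,2) = exp(-r*dt) * [p*0.000000 + (1-p)*0.000000] = 0.000000
  V(3,3) = exp(-r*dt) * [p*0.000000 + (1-p)*0.000000] = 0.000000
  V(2,0) = exp(-r*dt) * [p*2.859329 + (1-p)*0.644415] = 1.716055
  V(2,1) = exp(-r*dt) * [p*0.644415 + (1-p)*0.000000] = 0.312349
  V(2,2) = exp(-r*dt) * [p*0.000000 + (1-p)*0.000000] = 0.000000
  V(1,0) = exp(-r*dt) * [p*1.716055 + (1-p)*0.312349] = 0.991791
  V(1,1) = exp(-r*dt) * [p*0.312349 + (1-p)*0.000000] = 0.151396
  V(0,0) = exp(-r*dt) * [p*0.991791 + (1-p)*0.151396] = 0.558282

Answer: Price = V(0,0) = 0.5583


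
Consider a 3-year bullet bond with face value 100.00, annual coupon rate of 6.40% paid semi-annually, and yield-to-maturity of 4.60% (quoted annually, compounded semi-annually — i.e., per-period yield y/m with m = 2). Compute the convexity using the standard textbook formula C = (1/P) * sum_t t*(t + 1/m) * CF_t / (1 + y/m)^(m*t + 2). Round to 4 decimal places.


Answer: Convexity = 9.0698

Derivation:
Coupon per period c = face * coupon_rate / m = 3.200000
Periods per year m = 2; per-period yield y/m = 0.023000
Number of cashflows N = 6
Cashflows (t years, CF_t, discount factor 1/(1+y/m)^(m*t), PV):
  t = 0.5000: CF_t = 3.200000, DF = 0.977517, PV = 3.128055
  t = 1.0000: CF_t = 3.200000, DF = 0.955540, PV = 3.057727
  t = 1.5000: CF_t = 3.200000, DF = 0.934056, PV = 2.988980
  t = 2.0000: CF_t = 3.200000, DF = 0.913056, PV = 2.921780
  t = 2.5000: CF_t = 3.200000, DF = 0.892528, PV = 2.856089
  t = 3.0000: CF_t = 103.200000, DF = 0.872461, PV = 90.038012
Price P = sum_t PV_t = 104.990643
Convexity numerator sum_t t*(t + 1/m) * CF_t / (1+y/m)^(m*t + 2):
  t = 0.5000: term = 1.494490
  t = 1.0000: term = 4.382669
  t = 1.5000: term = 8.568268
  t = 2.0000: term = 13.959382
  t = 2.5000: term = 20.468302
  t = 3.0000: term = 903.366386
Convexity = (1/P) * sum = 952.239497 / 104.990643 = 9.069756


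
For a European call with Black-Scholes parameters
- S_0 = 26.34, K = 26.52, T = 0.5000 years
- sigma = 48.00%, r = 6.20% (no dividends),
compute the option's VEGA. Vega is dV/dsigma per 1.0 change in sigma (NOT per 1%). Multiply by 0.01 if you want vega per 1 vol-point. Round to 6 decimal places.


Answer: Vega = 7.217742

Derivation:
d1 = 0.2409747167; d2 = -0.0984365383
phi(d1) = 0.3875257657; exp(-qT) = 1.0000000000; exp(-rT) = 0.9694755731
Vega = S * exp(-qT) * phi(d1) * sqrt(T) = 26.3400 * 1.0000000000 * 0.3875257657 * 0.7071067812 = 7.217742


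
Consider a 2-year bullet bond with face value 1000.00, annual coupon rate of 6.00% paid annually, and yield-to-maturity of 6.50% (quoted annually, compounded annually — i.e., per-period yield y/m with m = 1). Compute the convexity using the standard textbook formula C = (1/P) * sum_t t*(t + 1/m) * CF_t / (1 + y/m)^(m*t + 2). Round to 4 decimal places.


Answer: Convexity = 5.0894

Derivation:
Coupon per period c = face * coupon_rate / m = 60.000000
Periods per year m = 1; per-period yield y/m = 0.065000
Number of cashflows N = 2
Cashflows (t years, CF_t, discount factor 1/(1+y/m)^(m*t), PV):
  t = 1.0000: CF_t = 60.000000, DF = 0.938967, PV = 56.338028
  t = 2.0000: CF_t = 1060.000000, DF = 0.881659, PV = 934.558840
Price P = sum_t PV_t = 990.896868
Convexity numerator sum_t t*(t + 1/m) * CF_t / (1+y/m)^(m*t + 2):
  t = 1.0000: term = 99.341891
  t = 2.0000: term = 4943.774858
Convexity = (1/P) * sum = 5043.116749 / 990.896868 = 5.089447


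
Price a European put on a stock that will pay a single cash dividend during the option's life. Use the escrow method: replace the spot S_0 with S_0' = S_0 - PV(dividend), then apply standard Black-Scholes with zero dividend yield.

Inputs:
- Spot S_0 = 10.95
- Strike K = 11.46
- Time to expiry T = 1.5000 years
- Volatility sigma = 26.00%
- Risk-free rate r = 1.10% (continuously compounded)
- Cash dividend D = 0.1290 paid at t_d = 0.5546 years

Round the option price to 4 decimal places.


Answer: Price = 1.6342

Derivation:
PV(D) = D * exp(-r * t_d) = 0.1290 * 0.99391797 = 0.12821542
S_0' = S_0 - PV(D) = 10.9500 - 0.12821542 = 10.82178458
d1 = (ln(S_0'/K) + (r + sigma^2/2)*T) / (sigma*sqrt(T)) = 0.03108491
d2 = d1 - sigma*sqrt(T) = -0.28734876
exp(-rT) = 0.98363538
N(-d1) = 0.48760091; N(-d2) = 0.61307735
P = K * exp(-rT) * N(-d2) - S_0' * N(-d1) = 11.4600 * 0.98363538 * 0.61307735 - 10.82178458 * 0.48760091 = 1.6342


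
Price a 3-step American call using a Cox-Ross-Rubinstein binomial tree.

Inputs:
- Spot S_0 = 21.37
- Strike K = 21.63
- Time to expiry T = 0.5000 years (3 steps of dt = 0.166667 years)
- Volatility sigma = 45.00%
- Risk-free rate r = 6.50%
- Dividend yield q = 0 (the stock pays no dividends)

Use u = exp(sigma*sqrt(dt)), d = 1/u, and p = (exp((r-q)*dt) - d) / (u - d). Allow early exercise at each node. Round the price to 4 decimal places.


Answer: Price = V(0,0) = 3.1131

Derivation:
dt = T/N = 0.166667
u = exp(sigma*sqrt(dt)) = 1.201669; d = 1/u = 0.832176
p = (exp((r-q)*dt) - d) / (u - d) = 0.483680
Discount per step: exp(-r*dt) = 0.989225
Stock lattice S(k, i) with i counting down-moves:
  k=0: S(0,0) = 21.3700
  k=1: S(1,0) = 25.6797; S(1,1) = 17.7836
  k=2: S(2,0) = 30.8585; S(2,1) = 21.3700; S(2,2) = 14.7991
  k=3: S(3,0) = 37.0817; S(3,1) = 25.6797; S(3,2) = 17.7836; S(3,3) = 12.3154
Terminal payoffs V(N, i) = max(S_T - K, 0):
  V(3,0) = 15.451688; V(3,1) = 4.049674; V(3,2) = 0.000000; V(3,3) = 0.000000
Backward induction: V(k, i) = exp(-r*dt) * [p * V(k+1, i) + (1-p) * V(k+1, i+1)]; then take max(V_cont, immediate exercise) for American.
  V(2,0) = exp(-r*dt) * [p*15.451688 + (1-p)*4.049674] = 9.461538; exercise = 9.228478; V(2,0) = max -> 9.461538
  V(2,1) = exp(-r*dt) * [p*4.049674 + (1-p)*0.000000] = 1.937640; exercise = 0.000000; V(2,1) = max -> 1.937640
  V(2,2) = exp(-r*dt) * [p*0.000000 + (1-p)*0.000000] = 0.000000; exercise = 0.000000; V(2,2) = max -> 0.000000
  V(1,0) = exp(-r*dt) * [p*9.461538 + (1-p)*1.937640] = 5.516707; exercise = 4.049674; V(1,0) = max -> 5.516707
  V(1,1) = exp(-r*dt) * [p*1.937640 + (1-p)*0.000000] = 0.927099; exercise = 0.000000; V(1,1) = max -> 0.927099
  V(0,0) = exp(-r*dt) * [p*5.516707 + (1-p)*0.927099] = 3.113090; exercise = 0.000000; V(0,0) = max -> 3.113090


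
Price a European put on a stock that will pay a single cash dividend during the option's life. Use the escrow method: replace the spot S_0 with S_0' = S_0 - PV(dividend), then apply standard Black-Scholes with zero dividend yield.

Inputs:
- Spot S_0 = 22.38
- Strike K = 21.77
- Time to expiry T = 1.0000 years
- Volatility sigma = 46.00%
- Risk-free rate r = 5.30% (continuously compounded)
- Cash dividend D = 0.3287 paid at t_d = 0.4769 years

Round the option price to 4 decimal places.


PV(D) = D * exp(-r * t_d) = 0.3287 * 0.97504106 = 0.32049600
S_0' = S_0 - PV(D) = 22.3800 - 0.32049600 = 22.05950400
d1 = (ln(S_0'/K) + (r + sigma^2/2)*T) / (sigma*sqrt(T)) = 0.37393621
d2 = d1 - sigma*sqrt(T) = -0.08606379
exp(-rT) = 0.94838001
N(-d1) = 0.35422589; N(-d2) = 0.53429215
P = K * exp(-rT) * N(-d2) - S_0' * N(-d1) = 21.7700 * 0.94838001 * 0.53429215 - 22.05950400 * 0.35422589 = 3.2171

Answer: Price = 3.2171


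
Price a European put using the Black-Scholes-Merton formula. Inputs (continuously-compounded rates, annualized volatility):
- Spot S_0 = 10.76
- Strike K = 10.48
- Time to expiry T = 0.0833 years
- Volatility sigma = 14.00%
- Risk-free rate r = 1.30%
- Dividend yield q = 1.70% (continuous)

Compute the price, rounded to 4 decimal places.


Answer: Price = 0.0672

Derivation:
d1 = (ln(S/K) + (r - q + 0.5*sigma^2) * T) / (sigma * sqrt(T)) = 0.66449851
d2 = d1 - sigma * sqrt(T) = 0.62409207
exp(-rT) = 0.99891769; exp(-qT) = 0.99858490
P = K * exp(-rT) * N(-d2) - S_0 * exp(-qT) * N(-d1)
N(-d1) = 0.25318565; N(-d2) = 0.26628356
P = 10.4800 * 0.99891769 * 0.26628356 - 10.7600 * 0.99858490 * 0.25318565 = 0.0672


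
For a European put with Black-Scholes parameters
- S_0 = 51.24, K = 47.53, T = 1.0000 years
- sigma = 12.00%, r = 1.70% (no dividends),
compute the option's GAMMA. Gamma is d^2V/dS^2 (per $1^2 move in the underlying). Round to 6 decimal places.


d1 = 0.8279948867; d2 = 0.7079948867
phi(d1) = 0.2831647771; exp(-qT) = 1.0000000000; exp(-rT) = 0.9831436846
Gamma = exp(-qT) * phi(d1) / (S * sigma * sqrt(T)) = 1.0000000000 * 0.2831647771 / (51.2400 * 0.1200 * 1.0000000000) = 0.046052

Answer: Gamma = 0.046052


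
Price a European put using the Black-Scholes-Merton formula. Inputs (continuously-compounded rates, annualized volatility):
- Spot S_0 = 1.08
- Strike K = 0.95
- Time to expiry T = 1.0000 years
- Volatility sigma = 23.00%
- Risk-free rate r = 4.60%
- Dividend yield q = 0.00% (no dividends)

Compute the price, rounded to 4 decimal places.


Answer: Price = 0.0294

Derivation:
d1 = (ln(S/K) + (r - q + 0.5*sigma^2) * T) / (sigma * sqrt(T)) = 0.87262755
d2 = d1 - sigma * sqrt(T) = 0.64262755
exp(-rT) = 0.95504196; exp(-qT) = 1.00000000
P = K * exp(-rT) * N(-d2) - S_0 * exp(-qT) * N(-d1)
N(-d1) = 0.19143306; N(-d2) = 0.26023290
P = 0.9500 * 0.95504196 * 0.26023290 - 1.0800 * 1.00000000 * 0.19143306 = 0.0294


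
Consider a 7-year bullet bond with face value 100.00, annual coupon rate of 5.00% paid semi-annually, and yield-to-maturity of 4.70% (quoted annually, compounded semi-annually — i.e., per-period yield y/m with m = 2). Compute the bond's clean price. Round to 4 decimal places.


Coupon per period c = face * coupon_rate / m = 2.500000
Periods per year m = 2; per-period yield y/m = 0.023500
Number of cashflows N = 14
Cashflows (t years, CF_t, discount factor 1/(1+y/m)^(m*t), PV):
  t = 0.5000: CF_t = 2.500000, DF = 0.977040, PV = 2.442599
  t = 1.0000: CF_t = 2.500000, DF = 0.954606, PV = 2.386516
  t = 1.5000: CF_t = 2.500000, DF = 0.932688, PV = 2.331720
  t = 2.0000: CF_t = 2.500000, DF = 0.911273, PV = 2.278183
  t = 2.5000: CF_t = 2.500000, DF = 0.890350, PV = 2.225875
  t = 3.0000: CF_t = 2.500000, DF = 0.869907, PV = 2.174768
  t = 3.5000: CF_t = 2.500000, DF = 0.849934, PV = 2.124834
  t = 4.0000: CF_t = 2.500000, DF = 0.830419, PV = 2.076047
  t = 4.5000: CF_t = 2.500000, DF = 0.811352, PV = 2.028380
  t = 5.0000: CF_t = 2.500000, DF = 0.792723, PV = 1.981808
  t = 5.5000: CF_t = 2.500000, DF = 0.774522, PV = 1.936305
  t = 6.0000: CF_t = 2.500000, DF = 0.756739, PV = 1.891846
  t = 6.5000: CF_t = 2.500000, DF = 0.739363, PV = 1.848409
  t = 7.0000: CF_t = 102.500000, DF = 0.722387, PV = 74.044705
Price P = sum_t PV_t = 101.771996

Answer: Price = 101.7720


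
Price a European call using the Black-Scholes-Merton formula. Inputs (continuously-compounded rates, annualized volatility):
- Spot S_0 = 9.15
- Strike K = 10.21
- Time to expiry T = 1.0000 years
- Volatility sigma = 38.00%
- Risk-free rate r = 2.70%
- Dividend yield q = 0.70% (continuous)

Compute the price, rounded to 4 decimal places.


d1 = (ln(S/K) + (r - q + 0.5*sigma^2) * T) / (sigma * sqrt(T)) = -0.04582567
d2 = d1 - sigma * sqrt(T) = -0.42582567
exp(-rT) = 0.97336124; exp(-qT) = 0.99302444
C = S_0 * exp(-qT) * N(d1) - K * exp(-rT) * N(d2)
N(d1) = 0.48172460; N(d2) = 0.33511744
C = 9.1500 * 0.99302444 * 0.48172460 - 10.2100 * 0.97336124 * 0.33511744 = 1.0466

Answer: Price = 1.0466


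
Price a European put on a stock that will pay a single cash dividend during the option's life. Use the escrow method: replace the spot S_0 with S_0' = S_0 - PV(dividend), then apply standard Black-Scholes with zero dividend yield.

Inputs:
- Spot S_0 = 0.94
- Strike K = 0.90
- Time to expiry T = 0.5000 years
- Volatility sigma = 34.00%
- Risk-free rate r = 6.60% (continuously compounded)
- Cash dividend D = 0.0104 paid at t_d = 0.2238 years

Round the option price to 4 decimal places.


Answer: Price = 0.0598

Derivation:
PV(D) = D * exp(-r * t_d) = 0.0104 * 0.98533775 = 0.01024751
S_0' = S_0 - PV(D) = 0.9400 - 0.01024751 = 0.92975249
d1 = (ln(S_0'/K) + (r + sigma^2/2)*T) / (sigma*sqrt(T)) = 0.39275059
d2 = d1 - sigma*sqrt(T) = 0.15233428
exp(-rT) = 0.96753856
N(-d1) = 0.34725185; N(-d2) = 0.43946164
P = K * exp(-rT) * N(-d2) - S_0' * N(-d1) = 0.9000 * 0.96753856 * 0.43946164 - 0.92975249 * 0.34725185 = 0.0598


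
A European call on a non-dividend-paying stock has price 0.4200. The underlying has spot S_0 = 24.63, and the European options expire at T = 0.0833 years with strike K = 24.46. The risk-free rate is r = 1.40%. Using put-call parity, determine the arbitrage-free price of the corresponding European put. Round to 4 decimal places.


Answer: Put price = 0.2215

Derivation:
Put-call parity: C - P = S_0 * exp(-qT) - K * exp(-rT).
S_0 * exp(-qT) = 24.6300 * 1.00000000 = 24.63000000
K * exp(-rT) = 24.4600 * 0.99883448 = 24.43149137
P = C - S*exp(-qT) + K*exp(-rT)
P = 0.4200 - 24.63000000 + 24.43149137 = 0.2215


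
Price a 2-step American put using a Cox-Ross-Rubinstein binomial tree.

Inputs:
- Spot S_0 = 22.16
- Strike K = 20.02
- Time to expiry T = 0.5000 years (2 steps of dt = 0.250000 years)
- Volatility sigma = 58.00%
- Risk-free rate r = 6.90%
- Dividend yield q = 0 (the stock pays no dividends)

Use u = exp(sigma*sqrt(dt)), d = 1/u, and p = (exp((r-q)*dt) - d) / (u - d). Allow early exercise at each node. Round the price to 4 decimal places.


dt = T/N = 0.250000
u = exp(sigma*sqrt(dt)) = 1.336427; d = 1/u = 0.748264
p = (exp((r-q)*dt) - d) / (u - d) = 0.457587
Discount per step: exp(-r*dt) = 0.982898
Stock lattice S(k, i) with i counting down-moves:
  k=0: S(0,0) = 22.1600
  k=1: S(1,0) = 29.6152; S(1,1) = 16.5815
  k=2: S(2,0) = 39.5786; S(2,1) = 22.1600; S(2,2) = 12.4073
Terminal payoffs V(N, i) = max(K - S_T, 0):
  V(2,0) = 0.000000; V(2,1) = 0.000000; V(2,2) = 7.612652
Backward induction: V(k, i) = exp(-r*dt) * [p * V(k+1, i) + (1-p) * V(k+1, i+1)]; then take max(V_cont, immediate exercise) for American.
  V(1,0) = exp(-r*dt) * [p*0.000000 + (1-p)*0.000000] = 0.000000; exercise = 0.000000; V(1,0) = max -> 0.000000
  V(1,1) = exp(-r*dt) * [p*0.000000 + (1-p)*7.612652] = 4.058585; exercise = 3.438479; V(1,1) = max -> 4.058585
  V(0,0) = exp(-r*dt) * [p*0.000000 + (1-p)*4.058585] = 2.163781; exercise = 0.000000; V(0,0) = max -> 2.163781

Answer: Price = V(0,0) = 2.1638


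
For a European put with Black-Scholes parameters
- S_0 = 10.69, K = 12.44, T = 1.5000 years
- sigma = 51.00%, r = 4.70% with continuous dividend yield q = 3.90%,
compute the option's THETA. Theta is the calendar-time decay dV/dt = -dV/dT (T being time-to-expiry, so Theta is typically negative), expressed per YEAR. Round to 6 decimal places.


d1 = 0.0888006276; d2 = -0.5358192568
phi(d1) = 0.3973724373; exp(-qT) = 0.9431782404; exp(-rT) = 0.9319277395
Theta = -S*exp(-qT)*phi(d1)*sigma/(2*sqrt(T)) + r*K*exp(-rT)*N(-d2) - q*S*exp(-qT)*N(-d1)
N(-d1) = 0.4646201795; N(-d2) = 0.7039582640; sqrt(T) = 1.2247448714
Term 1 = -10.6900 * 0.9431782404 * 0.3973724373 * 0.5100 / (2 * 1.2247448714) = -0.8341876752
Term 2 = 0.0470 * 12.4400 * 0.9319277395 * 0.7039582640 = 0.3835724345
Term 3 = -0.0390 * 10.6900 * 0.9431782404 * 0.4646201795 = -0.1826981515
Theta = -0.8341876752 + (0.3835724345) + (-0.1826981515) = -0.633313

Answer: Theta = -0.633313


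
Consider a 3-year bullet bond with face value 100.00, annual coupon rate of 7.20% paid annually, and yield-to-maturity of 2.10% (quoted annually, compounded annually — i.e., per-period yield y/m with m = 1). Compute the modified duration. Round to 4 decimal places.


Answer: Modified duration = 2.7589

Derivation:
Coupon per period c = face * coupon_rate / m = 7.200000
Periods per year m = 1; per-period yield y/m = 0.021000
Number of cashflows N = 3
Cashflows (t years, CF_t, discount factor 1/(1+y/m)^(m*t), PV):
  t = 1.0000: CF_t = 7.200000, DF = 0.979432, PV = 7.051910
  t = 2.0000: CF_t = 7.200000, DF = 0.959287, PV = 6.906866
  t = 3.0000: CF_t = 107.200000, DF = 0.939556, PV = 100.720427
Price P = sum_t PV_t = 114.679203
First compute Macaulay numerator sum_t t * PV_t:
  t * PV_t at t = 1.0000: 7.051910
  t * PV_t at t = 2.0000: 13.813731
  t * PV_t at t = 3.0000: 302.161282
Macaulay duration D = 323.026923 / 114.679203 = 2.816787
Modified duration = D / (1 + y/m) = 2.816787 / (1 + 0.021000) = 2.758851


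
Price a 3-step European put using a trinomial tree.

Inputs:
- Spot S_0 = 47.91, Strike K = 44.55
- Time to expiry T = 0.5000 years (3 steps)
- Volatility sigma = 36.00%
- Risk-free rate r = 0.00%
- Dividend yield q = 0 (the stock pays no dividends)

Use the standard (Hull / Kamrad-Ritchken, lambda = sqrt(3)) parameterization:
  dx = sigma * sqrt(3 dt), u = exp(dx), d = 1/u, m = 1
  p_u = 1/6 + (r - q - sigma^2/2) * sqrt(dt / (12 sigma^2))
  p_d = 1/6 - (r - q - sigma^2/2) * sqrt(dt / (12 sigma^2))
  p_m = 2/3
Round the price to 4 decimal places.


Answer: Price = V(0,0) = 3.2293

Derivation:
dt = T/N = 0.166667; dx = sigma*sqrt(3*dt) = 0.254558
u = exp(dx) = 1.289892; d = 1/u = 0.775259
p_u = 0.145453, p_m = 0.666667, p_d = 0.187880
Discount per step: exp(-r*dt) = 1.000000
Stock lattice S(k, j) with j the centered position index:
  k=0: S(0,+0) = 47.9100
  k=1: S(1,-1) = 37.1426; S(1,+0) = 47.9100; S(1,+1) = 61.7987
  k=2: S(2,-2) = 28.7952; S(2,-1) = 37.1426; S(2,+0) = 47.9100; S(2,+1) = 61.7987; S(2,+2) = 79.7137
  k=3: S(3,-3) = 22.3237; S(3,-2) = 28.7952; S(3,-1) = 37.1426; S(3,+0) = 47.9100; S(3,+1) = 61.7987; S(3,+2) = 79.7137; S(3,+3) = 102.8220
Terminal payoffs V(N, j) = max(K - S_T, 0):
  V(3,-3) = 22.226299; V(3,-2) = 15.754839; V(3,-1) = 7.407354; V(3,+0) = 0.000000; V(3,+1) = 0.000000; V(3,+2) = 0.000000; V(3,+3) = 0.000000
Backward induction: V(k, j) = exp(-r*dt) * [p_u * V(k+1, j+1) + p_m * V(k+1, j) + p_d * V(k+1, j-1)]
  V(2,-2) = exp(-r*dt) * [p_u*7.407354 + p_m*15.754839 + p_d*22.226299] = 15.756525
  V(2,-1) = exp(-r*dt) * [p_u*0.000000 + p_m*7.407354 + p_d*15.754839] = 7.898253
  V(2,+0) = exp(-r*dt) * [p_u*0.000000 + p_m*0.000000 + p_d*7.407354] = 1.391693
  V(2,+1) = exp(-r*dt) * [p_u*0.000000 + p_m*0.000000 + p_d*0.000000] = 0.000000
  V(2,+2) = exp(-r*dt) * [p_u*0.000000 + p_m*0.000000 + p_d*0.000000] = 0.000000
  V(1,-1) = exp(-r*dt) * [p_u*1.391693 + p_m*7.898253 + p_d*15.756525] = 8.428262
  V(1,+0) = exp(-r*dt) * [p_u*0.000000 + p_m*1.391693 + p_d*7.898253] = 2.411718
  V(1,+1) = exp(-r*dt) * [p_u*0.000000 + p_m*0.000000 + p_d*1.391693] = 0.261471
  V(0,+0) = exp(-r*dt) * [p_u*0.261471 + p_m*2.411718 + p_d*8.428262] = 3.229345


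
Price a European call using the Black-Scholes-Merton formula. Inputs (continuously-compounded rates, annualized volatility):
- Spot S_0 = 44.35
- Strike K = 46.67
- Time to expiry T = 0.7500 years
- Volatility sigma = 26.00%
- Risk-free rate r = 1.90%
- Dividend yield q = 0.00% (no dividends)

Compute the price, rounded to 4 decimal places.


Answer: Price = 3.2736

Derivation:
d1 = (ln(S/K) + (r - q + 0.5*sigma^2) * T) / (sigma * sqrt(T)) = -0.05057966
d2 = d1 - sigma * sqrt(T) = -0.27574627
exp(-rT) = 0.98585105; exp(-qT) = 1.00000000
C = S_0 * exp(-qT) * N(d1) - K * exp(-rT) * N(d2)
N(d1) = 0.47983023; N(d2) = 0.39137148
C = 44.3500 * 1.00000000 * 0.47983023 - 46.6700 * 0.98585105 * 0.39137148 = 3.2736


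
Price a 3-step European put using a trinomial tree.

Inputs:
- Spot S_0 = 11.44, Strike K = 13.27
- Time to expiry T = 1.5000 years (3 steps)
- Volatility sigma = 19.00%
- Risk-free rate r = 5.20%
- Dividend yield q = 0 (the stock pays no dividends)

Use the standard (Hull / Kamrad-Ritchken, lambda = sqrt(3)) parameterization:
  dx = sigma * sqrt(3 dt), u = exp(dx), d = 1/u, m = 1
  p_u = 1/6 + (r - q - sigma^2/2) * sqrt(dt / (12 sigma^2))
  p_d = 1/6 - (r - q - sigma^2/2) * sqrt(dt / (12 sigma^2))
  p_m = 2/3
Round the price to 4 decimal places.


Answer: Price = V(0,0) = 1.6023

Derivation:
dt = T/N = 0.500000; dx = sigma*sqrt(3*dt) = 0.232702
u = exp(dx) = 1.262005; d = 1/u = 0.792390
p_u = 0.203140, p_m = 0.666667, p_d = 0.130193
Discount per step: exp(-r*dt) = 0.974335
Stock lattice S(k, j) with j the centered position index:
  k=0: S(0,+0) = 11.4400
  k=1: S(1,-1) = 9.0649; S(1,+0) = 11.4400; S(1,+1) = 14.4373
  k=2: S(2,-2) = 7.1830; S(2,-1) = 9.0649; S(2,+0) = 11.4400; S(2,+1) = 14.4373; S(2,+2) = 18.2200
  k=3: S(3,-3) = 5.6917; S(3,-2) = 7.1830; S(3,-1) = 9.0649; S(3,+0) = 11.4400; S(3,+1) = 14.4373; S(3,+2) = 18.2200; S(3,+3) = 22.9937
Terminal payoffs V(N, j) = max(K - S_T, 0):
  V(3,-3) = 7.578286; V(3,-2) = 6.087030; V(3,-1) = 4.205058; V(3,+0) = 1.830000; V(3,+1) = 0.000000; V(3,+2) = 0.000000; V(3,+3) = 0.000000
Backward induction: V(k, j) = exp(-r*dt) * [p_u * V(k+1, j+1) + p_m * V(k+1, j) + p_d * V(k+1, j-1)]
  V(2,-2) = exp(-r*dt) * [p_u*4.205058 + p_m*6.087030 + p_d*7.578286] = 5.747482
  V(2,-1) = exp(-r*dt) * [p_u*1.830000 + p_m*4.205058 + p_d*6.087030] = 3.865779
  V(2,+0) = exp(-r*dt) * [p_u*0.000000 + p_m*1.830000 + p_d*4.205058] = 1.722107
  V(2,+1) = exp(-r*dt) * [p_u*0.000000 + p_m*0.000000 + p_d*1.830000] = 0.232138
  V(2,+2) = exp(-r*dt) * [p_u*0.000000 + p_m*0.000000 + p_d*0.000000] = 0.000000
  V(1,-1) = exp(-r*dt) * [p_u*1.722107 + p_m*3.865779 + p_d*5.747482] = 3.580971
  V(1,+0) = exp(-r*dt) * [p_u*0.232138 + p_m*1.722107 + p_d*3.865779] = 1.654932
  V(1,+1) = exp(-r*dt) * [p_u*0.000000 + p_m*0.232138 + p_d*1.722107] = 0.369239
  V(0,+0) = exp(-r*dt) * [p_u*0.369239 + p_m*1.654932 + p_d*3.580971] = 1.602306


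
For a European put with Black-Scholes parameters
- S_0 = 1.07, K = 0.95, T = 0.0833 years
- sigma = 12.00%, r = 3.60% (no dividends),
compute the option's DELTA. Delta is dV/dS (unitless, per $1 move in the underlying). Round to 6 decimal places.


d1 = 3.5384360488; d2 = 3.5038019616
phi(d1) = 0.0007622749; exp(-qT) = 1.0000000000; exp(-rT) = 0.9970056919
N(-d1) = 0.0002012524
Delta = -exp(-qT) * N(-d1) = -1.0000000000 * 0.0002012524 = -0.000201

Answer: Delta = -0.000201


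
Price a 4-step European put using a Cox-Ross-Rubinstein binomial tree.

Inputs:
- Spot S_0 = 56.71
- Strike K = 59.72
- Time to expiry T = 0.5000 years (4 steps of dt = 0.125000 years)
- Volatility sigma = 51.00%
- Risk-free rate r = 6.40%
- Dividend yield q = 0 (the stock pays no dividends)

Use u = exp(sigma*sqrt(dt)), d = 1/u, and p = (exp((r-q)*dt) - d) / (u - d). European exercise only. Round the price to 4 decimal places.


Answer: Price = V(0,0) = 8.7456

Derivation:
dt = T/N = 0.125000
u = exp(sigma*sqrt(dt)) = 1.197591; d = 1/u = 0.835009
p = (exp((r-q)*dt) - d) / (u - d) = 0.477196
Discount per step: exp(-r*dt) = 0.992032
Stock lattice S(k, i) with i counting down-moves:
  k=0: S(0,0) = 56.7100
  k=1: S(1,0) = 67.9154; S(1,1) = 47.3534
  k=2: S(2,0) = 81.3349; S(2,1) = 56.7100; S(2,2) = 39.5405
  k=3: S(3,0) = 97.4059; S(3,1) = 67.9154; S(3,2) = 47.3534; S(3,3) = 33.0167
  k=4: S(4,0) = 116.6525; S(4,1) = 81.3349; S(4,2) = 56.7100; S(4,3) = 39.5405; S(4,4) = 27.5693
Terminal payoffs V(N, i) = max(K - S_T, 0):
  V(4,0) = 0.000000; V(4,1) = 0.000000; V(4,2) = 3.010000; V(4,3) = 20.179475; V(4,4) = 32.150733
Backward induction: V(k, i) = exp(-r*dt) * [p * V(k+1, i) + (1-p) * V(k+1, i+1)].
  V(3,0) = exp(-r*dt) * [p*0.000000 + (1-p)*0.000000] = 0.000000
  V(3,1) = exp(-r*dt) * [p*0.000000 + (1-p)*3.010000] = 1.561101
  V(3,2) = exp(-r*dt) * [p*3.010000 + (1-p)*20.179475] = 11.890760
  V(3,3) = exp(-r*dt) * [p*20.179475 + (1-p)*32.150733] = 26.227433
  V(2,0) = exp(-r*dt) * [p*0.000000 + (1-p)*1.561101] = 0.809646
  V(2,1) = exp(-r*dt) * [p*1.561101 + (1-p)*11.890760] = 6.906016
  V(2,2) = exp(-r*dt) * [p*11.890760 + (1-p)*26.227433] = 19.231558
  V(1,0) = exp(-r*dt) * [p*0.809646 + (1-p)*6.906016] = 3.965005
  V(1,1) = exp(-r*dt) * [p*6.906016 + (1-p)*19.231558] = 13.243484
  V(0,0) = exp(-r*dt) * [p*3.965005 + (1-p)*13.243484] = 8.745584


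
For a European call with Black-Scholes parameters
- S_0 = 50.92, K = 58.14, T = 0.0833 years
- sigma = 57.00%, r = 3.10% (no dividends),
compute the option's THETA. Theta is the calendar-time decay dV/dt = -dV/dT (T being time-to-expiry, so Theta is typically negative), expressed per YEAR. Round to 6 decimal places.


d1 = -0.7080565370; d2 = -0.8725684514
phi(d1) = 0.3104878332; exp(-qT) = 1.0000000000; exp(-rT) = 0.9974210313
Theta = -S*exp(-qT)*phi(d1)*sigma/(2*sqrt(T)) - r*K*exp(-rT)*N(d2) + q*S*exp(-qT)*N(d1)
N(d1) = 0.2394550744; N(d2) = 0.1914491714; sqrt(T) = 0.2886173938
Term 1 = -50.9200 * 1.0000000000 * 0.3104878332 * 0.5700 / (2 * 0.2886173938) = -15.6118849028
Term 2 = -0.0310 * 58.1400 * 0.9974210313 * 0.1914491714 = -0.3441666097
Term 3 = 0 (no dividend yield, q = 0)
Theta = -15.6118849028 + (-0.3441666097) + (0.0000000000) = -15.956052

Answer: Theta = -15.956052


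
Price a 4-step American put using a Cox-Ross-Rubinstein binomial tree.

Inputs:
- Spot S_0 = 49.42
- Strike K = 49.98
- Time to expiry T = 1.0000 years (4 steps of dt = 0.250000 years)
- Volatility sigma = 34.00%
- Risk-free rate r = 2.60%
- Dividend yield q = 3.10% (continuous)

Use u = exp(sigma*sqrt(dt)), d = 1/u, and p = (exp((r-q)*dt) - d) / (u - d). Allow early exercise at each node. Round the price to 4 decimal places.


dt = T/N = 0.250000
u = exp(sigma*sqrt(dt)) = 1.185305; d = 1/u = 0.843665
p = (exp((r-q)*dt) - d) / (u - d) = 0.453946
Discount per step: exp(-r*dt) = 0.993521
Stock lattice S(k, i) with i counting down-moves:
  k=0: S(0,0) = 49.4200
  k=1: S(1,0) = 58.5778; S(1,1) = 41.6939
  k=2: S(2,0) = 69.4325; S(2,1) = 49.4200; S(2,2) = 35.1757
  k=3: S(3,0) = 82.2987; S(3,1) = 58.5778; S(3,2) = 41.6939; S(3,3) = 29.6765
  k=4: S(4,0) = 97.5490; S(4,1) = 69.4325; S(4,2) = 49.4200; S(4,3) = 35.1757; S(4,4) = 25.0370
Terminal payoffs V(N, i) = max(K - S_T, 0):
  V(4,0) = 0.000000; V(4,1) = 0.000000; V(4,2) = 0.560000; V(4,3) = 14.804311; V(4,4) = 24.942988
Backward induction: V(k, i) = exp(-r*dt) * [p * V(k+1, i) + (1-p) * V(k+1, i+1)]; then take max(V_cont, immediate exercise) for American.
  V(3,0) = exp(-r*dt) * [p*0.000000 + (1-p)*0.000000] = 0.000000; exercise = 0.000000; V(3,0) = max -> 0.000000
  V(3,1) = exp(-r*dt) * [p*0.000000 + (1-p)*0.560000] = 0.303809; exercise = 0.000000; V(3,1) = max -> 0.303809
  V(3,2) = exp(-r*dt) * [p*0.560000 + (1-p)*14.804311] = 8.284147; exercise = 8.286085; V(3,2) = max -> 8.286085
  V(3,3) = exp(-r*dt) * [p*14.804311 + (1-p)*24.942988] = 20.208796; exercise = 20.303508; V(3,3) = max -> 20.303508
  V(2,0) = exp(-r*dt) * [p*0.000000 + (1-p)*0.303809] = 0.164822; exercise = 0.000000; V(2,0) = max -> 0.164822
  V(2,1) = exp(-r*dt) * [p*0.303809 + (1-p)*8.286085] = 4.632358; exercise = 0.560000; V(2,1) = max -> 4.632358
  V(2,2) = exp(-r*dt) * [p*8.286085 + (1-p)*20.303508] = 14.752052; exercise = 14.804311; V(2,2) = max -> 14.804311
  V(1,0) = exp(-r*dt) * [p*0.164822 + (1-p)*4.632358] = 2.587467; exercise = 0.000000; V(1,0) = max -> 2.587467
  V(1,1) = exp(-r*dt) * [p*4.632358 + (1-p)*14.804311] = 10.120799; exercise = 8.286085; V(1,1) = max -> 10.120799
  V(0,0) = exp(-r*dt) * [p*2.587467 + (1-p)*10.120799] = 6.657661; exercise = 0.560000; V(0,0) = max -> 6.657661

Answer: Price = V(0,0) = 6.6577


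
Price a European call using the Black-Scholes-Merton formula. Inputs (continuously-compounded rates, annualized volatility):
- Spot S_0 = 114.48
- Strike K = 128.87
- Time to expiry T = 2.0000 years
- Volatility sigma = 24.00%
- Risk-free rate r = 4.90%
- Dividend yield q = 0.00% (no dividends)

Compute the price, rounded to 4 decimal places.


Answer: Price = 14.4341

Derivation:
d1 = (ln(S/K) + (r - q + 0.5*sigma^2) * T) / (sigma * sqrt(T)) = 0.10958974
d2 = d1 - sigma * sqrt(T) = -0.22982152
exp(-rT) = 0.90664890; exp(-qT) = 1.00000000
C = S_0 * exp(-qT) * N(d1) - K * exp(-rT) * N(d2)
N(d1) = 0.54363263; N(d2) = 0.40911523
C = 114.4800 * 1.00000000 * 0.54363263 - 128.8700 * 0.90664890 * 0.40911523 = 14.4341


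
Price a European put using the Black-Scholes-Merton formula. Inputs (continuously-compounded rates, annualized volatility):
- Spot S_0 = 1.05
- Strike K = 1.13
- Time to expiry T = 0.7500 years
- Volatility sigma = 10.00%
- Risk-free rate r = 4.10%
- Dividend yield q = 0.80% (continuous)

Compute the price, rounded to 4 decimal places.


d1 = (ln(S/K) + (r - q + 0.5*sigma^2) * T) / (sigma * sqrt(T)) = -0.51877772
d2 = d1 - sigma * sqrt(T) = -0.60538026
exp(-rT) = 0.96971797; exp(-qT) = 0.99401796
P = K * exp(-rT) * N(-d2) - S_0 * exp(-qT) * N(-d1)
N(-d1) = 0.69804212; N(-d2) = 0.72753682
P = 1.1300 * 0.96971797 * 0.72753682 - 1.0500 * 0.99401796 * 0.69804212 = 0.0687

Answer: Price = 0.0687


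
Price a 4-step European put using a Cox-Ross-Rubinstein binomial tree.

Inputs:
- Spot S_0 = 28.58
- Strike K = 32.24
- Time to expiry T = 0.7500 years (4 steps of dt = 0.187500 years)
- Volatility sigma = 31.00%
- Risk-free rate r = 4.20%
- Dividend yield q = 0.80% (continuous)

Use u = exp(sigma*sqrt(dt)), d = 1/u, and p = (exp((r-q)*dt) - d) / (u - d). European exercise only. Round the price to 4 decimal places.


Answer: Price = V(0,0) = 4.9603

Derivation:
dt = T/N = 0.187500
u = exp(sigma*sqrt(dt)) = 1.143660; d = 1/u = 0.874385
p = (exp((r-q)*dt) - d) / (u - d) = 0.490242
Discount per step: exp(-r*dt) = 0.992156
Stock lattice S(k, i) with i counting down-moves:
  k=0: S(0,0) = 28.5800
  k=1: S(1,0) = 32.6858; S(1,1) = 24.9899
  k=2: S(2,0) = 37.3815; S(2,1) = 28.5800; S(2,2) = 21.8508
  k=3: S(3,0) = 42.7517; S(3,1) = 32.6858; S(3,2) = 24.9899; S(3,3) = 19.1061
  k=4: S(4,0) = 48.8934; S(4,1) = 37.3815; S(4,2) = 28.5800; S(4,3) = 21.8508; S(4,4) = 16.7061
Terminal payoffs V(N, i) = max(K - S_T, 0):
  V(4,0) = 0.000000; V(4,1) = 0.000000; V(4,2) = 3.660000; V(4,3) = 10.389161; V(4,4) = 15.533942
Backward induction: V(k, i) = exp(-r*dt) * [p * V(k+1, i) + (1-p) * V(k+1, i+1)].
  V(3,0) = exp(-r*dt) * [p*0.000000 + (1-p)*0.000000] = 0.000000
  V(3,1) = exp(-r*dt) * [p*0.000000 + (1-p)*3.660000] = 1.851079
  V(3,2) = exp(-r*dt) * [p*3.660000 + (1-p)*10.389161] = 7.034627
  V(3,3) = exp(-r*dt) * [p*10.389161 + (1-p)*15.533942] = 12.909689
  V(2,0) = exp(-r*dt) * [p*0.000000 + (1-p)*1.851079] = 0.936200
  V(2,1) = exp(-r*dt) * [p*1.851079 + (1-p)*7.034627] = 4.458186
  V(2,2) = exp(-r*dt) * [p*7.034627 + (1-p)*12.909689] = 9.950814
  V(1,0) = exp(-r*dt) * [p*0.936200 + (1-p)*4.458186] = 2.710134
  V(1,1) = exp(-r*dt) * [p*4.458186 + (1-p)*9.950814] = 7.201163
  V(0,0) = exp(-r*dt) * [p*2.710134 + (1-p)*7.201163] = 4.960255


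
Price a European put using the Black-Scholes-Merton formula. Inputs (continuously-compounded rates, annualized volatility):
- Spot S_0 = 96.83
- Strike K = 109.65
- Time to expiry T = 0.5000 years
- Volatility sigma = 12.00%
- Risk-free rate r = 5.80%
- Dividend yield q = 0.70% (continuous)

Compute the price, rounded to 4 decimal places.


Answer: Price = 10.5423

Derivation:
d1 = (ln(S/K) + (r - q + 0.5*sigma^2) * T) / (sigma * sqrt(T)) = -1.12237423
d2 = d1 - sigma * sqrt(T) = -1.20722704
exp(-rT) = 0.97141646; exp(-qT) = 0.99650612
P = K * exp(-rT) * N(-d2) - S_0 * exp(-qT) * N(-d1)
N(-d1) = 0.86914832; N(-d2) = 0.88632764
P = 109.6500 * 0.97141646 * 0.88632764 - 96.8300 * 0.99650612 * 0.86914832 = 10.5423


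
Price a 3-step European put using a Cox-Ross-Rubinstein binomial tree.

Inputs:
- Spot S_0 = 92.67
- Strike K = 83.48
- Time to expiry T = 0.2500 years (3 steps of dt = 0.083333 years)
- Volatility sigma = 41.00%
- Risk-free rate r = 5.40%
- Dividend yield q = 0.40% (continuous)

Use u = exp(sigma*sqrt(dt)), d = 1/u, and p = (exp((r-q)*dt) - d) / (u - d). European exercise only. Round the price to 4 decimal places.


Answer: Price = V(0,0) = 2.8869

Derivation:
dt = T/N = 0.083333
u = exp(sigma*sqrt(dt)) = 1.125646; d = 1/u = 0.888379
p = (exp((r-q)*dt) - d) / (u - d) = 0.488043
Discount per step: exp(-r*dt) = 0.995510
Stock lattice S(k, i) with i counting down-moves:
  k=0: S(0,0) = 92.6700
  k=1: S(1,0) = 104.3136; S(1,1) = 82.3261
  k=2: S(2,0) = 117.4201; S(2,1) = 92.6700; S(2,2) = 73.1368
  k=3: S(3,0) = 132.1735; S(3,1) = 104.3136; S(3,2) = 82.3261; S(3,3) = 64.9732
Terminal payoffs V(N, i) = max(K - S_T, 0):
  V(3,0) = 0.000000; V(3,1) = 0.000000; V(3,2) = 1.153916; V(3,3) = 18.506832
Backward induction: V(k, i) = exp(-r*dt) * [p * V(k+1, i) + (1-p) * V(k+1, i+1)].
  V(2,0) = exp(-r*dt) * [p*0.000000 + (1-p)*0.000000] = 0.000000
  V(2,1) = exp(-r*dt) * [p*0.000000 + (1-p)*1.153916] = 0.588103
  V(2,2) = exp(-r*dt) * [p*1.153916 + (1-p)*18.506832] = 9.992794
  V(1,0) = exp(-r*dt) * [p*0.000000 + (1-p)*0.588103] = 0.299732
  V(1,1) = exp(-r*dt) * [p*0.588103 + (1-p)*9.992794] = 5.378641
  V(0,0) = exp(-r*dt) * [p*0.299732 + (1-p)*5.378641] = 2.886895


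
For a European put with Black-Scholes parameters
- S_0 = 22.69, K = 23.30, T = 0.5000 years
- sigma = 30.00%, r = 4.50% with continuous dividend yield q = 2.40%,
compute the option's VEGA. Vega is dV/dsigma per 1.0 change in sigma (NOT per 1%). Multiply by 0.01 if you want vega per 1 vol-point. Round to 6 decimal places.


d1 = 0.0305042953; d2 = -0.1816277390
phi(d1) = 0.3987567133; exp(-qT) = 0.9880717129; exp(-rT) = 0.9777512372
Vega = S * exp(-qT) * phi(d1) * sqrt(T) = 22.6900 * 0.9880717129 * 0.3987567133 * 0.7071067812 = 6.321439

Answer: Vega = 6.321439


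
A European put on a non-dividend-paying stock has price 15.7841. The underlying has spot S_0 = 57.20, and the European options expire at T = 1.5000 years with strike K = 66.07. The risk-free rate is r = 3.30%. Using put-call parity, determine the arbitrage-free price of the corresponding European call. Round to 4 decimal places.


Answer: Call price = 10.1049

Derivation:
Put-call parity: C - P = S_0 * exp(-qT) - K * exp(-rT).
S_0 * exp(-qT) = 57.2000 * 1.00000000 = 57.20000000
K * exp(-rT) = 66.0700 * 0.95170516 = 62.87915980
C = P + S*exp(-qT) - K*exp(-rT)
C = 15.7841 + 57.20000000 - 62.87915980 = 10.1049


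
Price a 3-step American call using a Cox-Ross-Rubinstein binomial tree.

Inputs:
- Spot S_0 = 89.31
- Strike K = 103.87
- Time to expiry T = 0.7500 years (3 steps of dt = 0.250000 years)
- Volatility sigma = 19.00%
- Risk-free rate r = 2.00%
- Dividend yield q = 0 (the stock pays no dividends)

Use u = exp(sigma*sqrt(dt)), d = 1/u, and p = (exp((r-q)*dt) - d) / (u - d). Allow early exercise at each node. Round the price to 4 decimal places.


dt = T/N = 0.250000
u = exp(sigma*sqrt(dt)) = 1.099659; d = 1/u = 0.909373
p = (exp((r-q)*dt) - d) / (u - d) = 0.502610
Discount per step: exp(-r*dt) = 0.995012
Stock lattice S(k, i) with i counting down-moves:
  k=0: S(0,0) = 89.3100
  k=1: S(1,0) = 98.2105; S(1,1) = 81.2161
  k=2: S(2,0) = 107.9981; S(2,1) = 89.3100; S(2,2) = 73.8557
  k=3: S(3,0) = 118.7610; S(3,1) = 98.2105; S(3,2) = 81.2161; S(3,3) = 67.1624
Terminal payoffs V(N, i) = max(S_T - K, 0):
  V(3,0) = 14.891047; V(3,1) = 0.000000; V(3,2) = 0.000000; V(3,3) = 0.000000
Backward induction: V(k, i) = exp(-r*dt) * [p * V(k+1, i) + (1-p) * V(k+1, i+1)]; then take max(V_cont, immediate exercise) for American.
  V(2,0) = exp(-r*dt) * [p*14.891047 + (1-p)*0.000000] = 7.447059; exercise = 4.128082; V(2,0) = max -> 7.447059
  V(2,1) = exp(-r*dt) * [p*0.000000 + (1-p)*0.000000] = 0.000000; exercise = 0.000000; V(2,1) = max -> 0.000000
  V(2,2) = exp(-r*dt) * [p*0.000000 + (1-p)*0.000000] = 0.000000; exercise = 0.000000; V(2,2) = max -> 0.000000
  V(1,0) = exp(-r*dt) * [p*7.447059 + (1-p)*0.000000] = 3.724297; exercise = 0.000000; V(1,0) = max -> 3.724297
  V(1,1) = exp(-r*dt) * [p*0.000000 + (1-p)*0.000000] = 0.000000; exercise = 0.000000; V(1,1) = max -> 0.000000
  V(0,0) = exp(-r*dt) * [p*3.724297 + (1-p)*0.000000] = 1.862533; exercise = 0.000000; V(0,0) = max -> 1.862533

Answer: Price = V(0,0) = 1.8625
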